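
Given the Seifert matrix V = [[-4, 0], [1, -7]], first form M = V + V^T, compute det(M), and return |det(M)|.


Step 1: Form V + V^T where V = [[-4, 0], [1, -7]]
  V^T = [[-4, 1], [0, -7]]
  V + V^T = [[-8, 1], [1, -14]]
Step 2: det(V + V^T) = (-8)*(-14) - 1*1
  = 112 - 1 = 111
Step 3: Knot determinant = |det(V + V^T)| = |111| = 111

111


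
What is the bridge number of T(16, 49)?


The bridge number of T(p,q) is min(p,q).
min(16, 49) = 16

16


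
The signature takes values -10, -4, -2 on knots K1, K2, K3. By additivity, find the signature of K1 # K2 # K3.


The signature is additive under connected sum.
signature(K1 # K2 # K3) = (-10) + (-4) + (-2)
= -16

-16


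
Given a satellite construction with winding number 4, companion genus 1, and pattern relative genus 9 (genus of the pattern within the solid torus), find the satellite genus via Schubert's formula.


Schubert: g(satellite) = g_rel(pattern) + |winding| * g(companion),
where g_rel(pattern) is the genus of the pattern relative to the solid torus.
= 9 + 4 * 1
= 9 + 4 = 13

13


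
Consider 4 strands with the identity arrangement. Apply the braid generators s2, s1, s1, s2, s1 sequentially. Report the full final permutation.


Starting with identity [1, 2, 3, 4].
Apply generators in sequence:
  After s2: [1, 3, 2, 4]
  After s1: [3, 1, 2, 4]
  After s1: [1, 3, 2, 4]
  After s2: [1, 2, 3, 4]
  After s1: [2, 1, 3, 4]
Final permutation: [2, 1, 3, 4]

[2, 1, 3, 4]


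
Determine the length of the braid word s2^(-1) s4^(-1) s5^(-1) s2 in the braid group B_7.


The word length counts the number of generators (including inverses).
Listing each generator: s2^(-1), s4^(-1), s5^(-1), s2
There are 4 generators in this braid word.

4


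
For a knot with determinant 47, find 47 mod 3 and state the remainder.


Step 1: A knot is p-colorable if and only if p divides its determinant.
Step 2: Compute 47 mod 3.
47 = 15 * 3 + 2
Step 3: 47 mod 3 = 2
Step 4: The knot is 3-colorable: no

2


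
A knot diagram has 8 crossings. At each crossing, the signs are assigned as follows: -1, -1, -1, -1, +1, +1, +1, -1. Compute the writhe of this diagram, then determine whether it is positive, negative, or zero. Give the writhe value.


Step 1: Count positive crossings (+1).
Positive crossings: 3
Step 2: Count negative crossings (-1).
Negative crossings: 5
Step 3: Writhe = (positive) - (negative)
w = 3 - 5 = -2
Step 4: |w| = 2, and w is negative

-2


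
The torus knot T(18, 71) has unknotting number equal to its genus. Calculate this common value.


For a torus knot T(p,q), both the unknotting number and genus equal (p-1)(q-1)/2.
= (18-1)(71-1)/2
= 17*70/2
= 1190/2 = 595

595


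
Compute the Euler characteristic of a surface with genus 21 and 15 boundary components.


chi = 2 - 2g - b
= 2 - 2*21 - 15
= 2 - 42 - 15 = -55

-55


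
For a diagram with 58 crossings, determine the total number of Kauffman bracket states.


Each crossing contributes 2 choices (A-smoothing or B-smoothing).
Total states = 2^58 = 288230376151711744

288230376151711744


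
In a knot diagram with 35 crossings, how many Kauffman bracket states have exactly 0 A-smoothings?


We choose which 0 of 35 crossings get A-smoothings.
C(35, 0) = 35! / (0! * 35!)
= 1

1


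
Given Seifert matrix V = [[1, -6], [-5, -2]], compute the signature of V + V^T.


Step 1: V + V^T = [[2, -11], [-11, -4]]
Step 2: trace = -2, det = -129
Step 3: Discriminant = (-2)^2 - 4*(-129) = 520
Step 4: Eigenvalues: 10.4018, -12.4018
Step 5: Signature = (# positive eigenvalues) - (# negative eigenvalues) = 0

0


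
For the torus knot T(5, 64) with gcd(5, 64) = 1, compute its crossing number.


For a torus knot T(p, q) with gcd(p,q)=1,
the crossing number is min(p*(q-1), q*(p-1)).
p*(q-1) = 5*63 = 315
q*(p-1) = 64*4 = 256
min(315, 256) = 256

256


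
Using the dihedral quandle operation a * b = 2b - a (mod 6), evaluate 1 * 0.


1 * 0 = 2*0 - 1 mod 6
= 0 - 1 mod 6
= -1 mod 6 = 5

5


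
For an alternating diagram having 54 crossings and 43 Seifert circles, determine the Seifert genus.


For alternating knots, g = (c - s + 1)/2.
= (54 - 43 + 1)/2
= 12/2 = 6

6


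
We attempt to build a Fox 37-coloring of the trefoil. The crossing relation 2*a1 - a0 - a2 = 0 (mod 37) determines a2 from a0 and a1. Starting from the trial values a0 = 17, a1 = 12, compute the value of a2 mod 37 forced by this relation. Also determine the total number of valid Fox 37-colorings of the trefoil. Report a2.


Step 1: Apply the given crossing relation 2*a1 - a0 - a2 = 0 (mod 37).
  a2 = 2*a1 - a0 mod 37
  a2 = 2*12 - 17 mod 37
  a2 = 24 - 17 mod 37
  a2 = 7 mod 37 = 7
Step 2: The trefoil has determinant 3.
  Number of Fox p-colorings (p prime) is p^2 if p = 3, else p.
  Since 37 does not divide 3, only trivial (constant) colorings exist.
  (So the trial a0 = 17, a1 = 12 with a0 != a1 does NOT extend to a valid coloring of the whole trefoil: the other two crossing relations require 3*(a1 - a0) = 0 (mod 37), which fails.)
  Total colorings = 37
Step 3: a2 = 7, total Fox 37-colorings = 37

7


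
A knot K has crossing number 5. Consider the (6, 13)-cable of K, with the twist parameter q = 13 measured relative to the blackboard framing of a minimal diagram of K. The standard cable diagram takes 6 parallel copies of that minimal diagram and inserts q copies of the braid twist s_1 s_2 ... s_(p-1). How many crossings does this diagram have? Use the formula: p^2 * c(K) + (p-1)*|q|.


Step 1: Each of the c(K) crossings of the companion diagram becomes p*p = p^2 crossings among the p parallel strands, and each of the |q| twists s_1 s_2 ... s_(p-1) adds (p-1) crossings.
  Crossings = p^2 * c(K) + (p-1)*|q|
Step 2: = 6^2 * 5 + (6-1)*13
Step 3: = 36*5 + 5*13
Step 4: = 180 + 65 = 245

245


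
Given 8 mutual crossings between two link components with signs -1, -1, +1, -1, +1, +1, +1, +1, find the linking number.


Step 1: Count positive crossings: 5
Step 2: Count negative crossings: 3
Step 3: Sum of signs = 5 - 3 = 2
Step 4: Linking number = sum/2 = 2/2 = 1

1


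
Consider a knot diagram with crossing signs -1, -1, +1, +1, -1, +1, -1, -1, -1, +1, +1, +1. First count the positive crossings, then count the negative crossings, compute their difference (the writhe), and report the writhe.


Step 1: Count positive crossings (+1).
Positive crossings: 6
Step 2: Count negative crossings (-1).
Negative crossings: 6
Step 3: Writhe = (positive) - (negative)
w = 6 - 6 = 0
Step 4: |w| = 0, and w is zero

0


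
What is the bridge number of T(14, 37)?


The bridge number of T(p,q) is min(p,q).
min(14, 37) = 14

14


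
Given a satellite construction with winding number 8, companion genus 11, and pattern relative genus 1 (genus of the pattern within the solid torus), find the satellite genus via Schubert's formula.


Schubert: g(satellite) = g_rel(pattern) + |winding| * g(companion),
where g_rel(pattern) is the genus of the pattern relative to the solid torus.
= 1 + 8 * 11
= 1 + 88 = 89

89


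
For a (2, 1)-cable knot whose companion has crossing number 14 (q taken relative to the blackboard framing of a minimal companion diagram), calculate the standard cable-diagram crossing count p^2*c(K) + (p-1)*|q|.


Step 1: Each of the c(K) crossings of the companion diagram becomes p*p = p^2 crossings among the p parallel strands, and each of the |q| twists s_1 s_2 ... s_(p-1) adds (p-1) crossings.
  Crossings = p^2 * c(K) + (p-1)*|q|
Step 2: = 2^2 * 14 + (2-1)*1
Step 3: = 4*14 + 1*1
Step 4: = 56 + 1 = 57

57


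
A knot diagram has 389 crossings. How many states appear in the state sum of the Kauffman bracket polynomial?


Each crossing contributes 2 choices (A-smoothing or B-smoothing).
Total states = 2^389 = 1260864198284623334792929283204595641762551656654894293374345388935863096687910739565256520156317300505812095689818112

1260864198284623334792929283204595641762551656654894293374345388935863096687910739565256520156317300505812095689818112


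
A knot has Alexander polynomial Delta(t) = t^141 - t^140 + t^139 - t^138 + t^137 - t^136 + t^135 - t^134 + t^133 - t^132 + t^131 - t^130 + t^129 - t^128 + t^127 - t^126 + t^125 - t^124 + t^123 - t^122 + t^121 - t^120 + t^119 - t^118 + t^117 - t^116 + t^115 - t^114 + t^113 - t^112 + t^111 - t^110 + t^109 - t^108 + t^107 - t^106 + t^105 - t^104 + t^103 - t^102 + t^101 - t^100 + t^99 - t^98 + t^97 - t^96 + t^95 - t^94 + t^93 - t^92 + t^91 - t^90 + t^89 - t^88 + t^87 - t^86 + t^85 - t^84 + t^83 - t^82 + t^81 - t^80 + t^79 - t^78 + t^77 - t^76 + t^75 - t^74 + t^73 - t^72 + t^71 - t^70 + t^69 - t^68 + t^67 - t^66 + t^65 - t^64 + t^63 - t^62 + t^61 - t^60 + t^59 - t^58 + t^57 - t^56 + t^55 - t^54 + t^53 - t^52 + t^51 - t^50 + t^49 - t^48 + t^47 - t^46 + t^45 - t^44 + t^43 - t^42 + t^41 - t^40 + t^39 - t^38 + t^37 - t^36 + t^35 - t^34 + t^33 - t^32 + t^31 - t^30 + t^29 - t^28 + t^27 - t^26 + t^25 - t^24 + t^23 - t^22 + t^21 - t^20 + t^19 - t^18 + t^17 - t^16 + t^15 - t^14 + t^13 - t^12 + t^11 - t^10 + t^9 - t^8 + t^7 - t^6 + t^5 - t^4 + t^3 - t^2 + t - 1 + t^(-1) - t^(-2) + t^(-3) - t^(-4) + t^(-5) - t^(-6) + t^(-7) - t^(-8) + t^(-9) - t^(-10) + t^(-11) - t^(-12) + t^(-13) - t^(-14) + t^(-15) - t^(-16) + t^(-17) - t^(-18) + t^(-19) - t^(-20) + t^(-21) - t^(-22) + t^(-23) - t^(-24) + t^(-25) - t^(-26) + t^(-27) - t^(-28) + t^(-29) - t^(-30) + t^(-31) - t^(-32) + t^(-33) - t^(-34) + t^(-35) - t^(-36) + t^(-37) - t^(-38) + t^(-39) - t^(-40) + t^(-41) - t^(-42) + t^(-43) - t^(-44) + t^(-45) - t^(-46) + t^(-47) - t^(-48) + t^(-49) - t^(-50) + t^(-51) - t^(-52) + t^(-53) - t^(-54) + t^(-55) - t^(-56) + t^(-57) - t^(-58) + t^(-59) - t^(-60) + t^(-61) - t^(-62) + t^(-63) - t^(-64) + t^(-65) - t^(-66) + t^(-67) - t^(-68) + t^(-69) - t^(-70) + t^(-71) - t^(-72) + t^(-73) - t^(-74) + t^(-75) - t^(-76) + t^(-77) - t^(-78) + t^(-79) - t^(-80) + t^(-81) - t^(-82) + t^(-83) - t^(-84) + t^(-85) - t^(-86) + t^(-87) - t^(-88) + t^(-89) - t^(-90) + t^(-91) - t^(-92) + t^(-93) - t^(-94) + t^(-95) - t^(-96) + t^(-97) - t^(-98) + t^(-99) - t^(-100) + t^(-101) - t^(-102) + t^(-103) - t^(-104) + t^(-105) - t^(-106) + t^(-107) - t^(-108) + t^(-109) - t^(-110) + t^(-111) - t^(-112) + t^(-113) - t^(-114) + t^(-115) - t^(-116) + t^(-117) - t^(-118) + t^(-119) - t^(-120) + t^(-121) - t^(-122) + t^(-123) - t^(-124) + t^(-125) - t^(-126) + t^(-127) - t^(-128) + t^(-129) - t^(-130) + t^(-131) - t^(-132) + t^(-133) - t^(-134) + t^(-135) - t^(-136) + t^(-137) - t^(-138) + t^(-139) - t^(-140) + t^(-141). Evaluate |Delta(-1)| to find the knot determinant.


Step 1: The polynomial has 283 terms with alternating signs, exponents from 141 down to -141.
Step 2: Substitute t = -1. The i-th term has coefficient (-1)^i and exponent (m-i),
  so its value is (-1)^i * (-1)^(m-i) = (-1)^m = -1 for every i.
Step 3: All 283 terms equal -1, so Delta(-1) = 283 * (-1) = -283
Step 4: |Delta(-1)| = 283

283


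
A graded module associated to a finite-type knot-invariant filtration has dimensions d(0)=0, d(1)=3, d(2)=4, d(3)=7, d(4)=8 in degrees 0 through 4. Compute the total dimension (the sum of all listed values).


Total dimension = d(0) + d(1) + ... + d(4)
= 0 + 3 + 4 + 7 + 8
= 22

22


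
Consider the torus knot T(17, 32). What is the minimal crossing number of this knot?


For a torus knot T(p, q) with gcd(p,q)=1,
the crossing number is min(p*(q-1), q*(p-1)).
p*(q-1) = 17*31 = 527
q*(p-1) = 32*16 = 512
min(527, 512) = 512

512


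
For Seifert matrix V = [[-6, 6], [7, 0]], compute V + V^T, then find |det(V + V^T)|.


Step 1: Form V + V^T where V = [[-6, 6], [7, 0]]
  V^T = [[-6, 7], [6, 0]]
  V + V^T = [[-12, 13], [13, 0]]
Step 2: det(V + V^T) = (-12)*0 - 13*13
  = 0 - 169 = -169
Step 3: Knot determinant = |det(V + V^T)| = |-169| = 169

169


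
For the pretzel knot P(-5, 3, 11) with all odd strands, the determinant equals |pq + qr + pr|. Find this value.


Step 1: Compute pq + qr + pr.
pq = (-5)*3 = -15
qr = 3*11 = 33
pr = (-5)*11 = -55
pq + qr + pr = -15 + 33 + (-55) = -37
Step 2: Take absolute value.
det(P(-5,3,11)) = |-37| = 37

37


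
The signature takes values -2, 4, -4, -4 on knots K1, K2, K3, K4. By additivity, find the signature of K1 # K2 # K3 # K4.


The signature is additive under connected sum.
signature(K1 # K2 # K3 # K4) = (-2) + (4) + (-4) + (-4)
= -6

-6


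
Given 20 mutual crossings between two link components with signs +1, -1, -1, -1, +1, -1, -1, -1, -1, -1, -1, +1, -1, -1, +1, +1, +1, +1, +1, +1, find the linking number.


Step 1: Count positive crossings: 9
Step 2: Count negative crossings: 11
Step 3: Sum of signs = 9 - 11 = -2
Step 4: Linking number = sum/2 = -2/2 = -1

-1


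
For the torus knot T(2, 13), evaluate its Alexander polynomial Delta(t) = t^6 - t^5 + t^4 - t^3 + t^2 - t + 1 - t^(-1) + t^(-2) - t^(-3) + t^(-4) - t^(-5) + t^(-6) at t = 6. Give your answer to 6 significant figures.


Substituting t = 6 into Delta(t) = t^6 - t^5 + t^4 - t^3 + t^2 - t + 1 - t^(-1) + t^(-2) - t^(-3) + t^(-4) - t^(-5) + t^(-6):
Term values: (46656) + (-7776) + (1296) + (-216) + (36) + (-6) + (1) + (-0.166667) + (0.0277778) + (-0.00462963) + (0.000771605) + (-0.000128601) + (2.14335e-05)
Sum = 39990.85715
Rounded to 6 significant figures: 39990.9

39990.9


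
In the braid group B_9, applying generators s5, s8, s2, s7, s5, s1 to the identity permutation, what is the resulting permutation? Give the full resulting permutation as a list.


Starting with identity [1, 2, 3, 4, 5, 6, 7, 8, 9].
Apply generators in sequence:
  After s5: [1, 2, 3, 4, 6, 5, 7, 8, 9]
  After s8: [1, 2, 3, 4, 6, 5, 7, 9, 8]
  After s2: [1, 3, 2, 4, 6, 5, 7, 9, 8]
  After s7: [1, 3, 2, 4, 6, 5, 9, 7, 8]
  After s5: [1, 3, 2, 4, 5, 6, 9, 7, 8]
  After s1: [3, 1, 2, 4, 5, 6, 9, 7, 8]
Final permutation: [3, 1, 2, 4, 5, 6, 9, 7, 8]

[3, 1, 2, 4, 5, 6, 9, 7, 8]


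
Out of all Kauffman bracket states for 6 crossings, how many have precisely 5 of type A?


We choose which 5 of 6 crossings get A-smoothings.
C(6, 5) = 6! / (5! * 1!)
= 6

6


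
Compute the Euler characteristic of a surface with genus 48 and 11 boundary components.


chi = 2 - 2g - b
= 2 - 2*48 - 11
= 2 - 96 - 11 = -105

-105


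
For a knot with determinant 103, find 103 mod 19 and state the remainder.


Step 1: A knot is p-colorable if and only if p divides its determinant.
Step 2: Compute 103 mod 19.
103 = 5 * 19 + 8
Step 3: 103 mod 19 = 8
Step 4: The knot is 19-colorable: no

8


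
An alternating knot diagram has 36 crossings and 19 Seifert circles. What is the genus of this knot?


For alternating knots, g = (c - s + 1)/2.
= (36 - 19 + 1)/2
= 18/2 = 9

9


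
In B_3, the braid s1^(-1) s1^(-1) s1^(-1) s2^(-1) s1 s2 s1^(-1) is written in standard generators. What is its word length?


The word length counts the number of generators (including inverses).
Listing each generator: s1^(-1), s1^(-1), s1^(-1), s2^(-1), s1, s2, s1^(-1)
There are 7 generators in this braid word.

7


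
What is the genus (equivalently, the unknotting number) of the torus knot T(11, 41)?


For a torus knot T(p,q), both the unknotting number and genus equal (p-1)(q-1)/2.
= (11-1)(41-1)/2
= 10*40/2
= 400/2 = 200

200


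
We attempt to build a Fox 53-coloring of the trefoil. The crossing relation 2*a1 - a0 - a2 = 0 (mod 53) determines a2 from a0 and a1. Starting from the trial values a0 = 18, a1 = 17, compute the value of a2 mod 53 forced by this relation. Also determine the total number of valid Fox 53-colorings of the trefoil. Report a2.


Step 1: Apply the given crossing relation 2*a1 - a0 - a2 = 0 (mod 53).
  a2 = 2*a1 - a0 mod 53
  a2 = 2*17 - 18 mod 53
  a2 = 34 - 18 mod 53
  a2 = 16 mod 53 = 16
Step 2: The trefoil has determinant 3.
  Number of Fox p-colorings (p prime) is p^2 if p = 3, else p.
  Since 53 does not divide 3, only trivial (constant) colorings exist.
  (So the trial a0 = 18, a1 = 17 with a0 != a1 does NOT extend to a valid coloring of the whole trefoil: the other two crossing relations require 3*(a1 - a0) = 0 (mod 53), which fails.)
  Total colorings = 53
Step 3: a2 = 16, total Fox 53-colorings = 53

16


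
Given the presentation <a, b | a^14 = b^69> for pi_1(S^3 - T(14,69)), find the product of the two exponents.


The relation is a^14 = b^69.
Product of exponents = 14 * 69
= 966

966


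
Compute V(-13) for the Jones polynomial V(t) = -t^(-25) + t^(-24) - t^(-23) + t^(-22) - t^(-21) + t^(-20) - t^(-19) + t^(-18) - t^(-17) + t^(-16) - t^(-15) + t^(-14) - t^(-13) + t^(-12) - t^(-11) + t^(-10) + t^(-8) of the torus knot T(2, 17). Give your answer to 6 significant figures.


Substituting t = -13 into V(t) = -t^(-25) + t^(-24) - t^(-23) + t^(-22) - t^(-21) + t^(-20) - t^(-19) + t^(-18) - t^(-17) + t^(-16) - t^(-15) + t^(-14) - t^(-13) + t^(-12) - t^(-11) + t^(-10) + t^(-8):
  (-)t^(-25) = 1.41715e-28
  (+)t^(-24) = 1.8423e-27
  (-)t^(-23) = 2.39499e-26
  (+)t^(-22) = 3.11348e-25
  (-)t^(-21) = 4.04753e-24
  (+)t^(-20) = 5.26178e-23
  (-)t^(-19) = 6.84032e-22
  (+)t^(-18) = 8.89241e-21
  (-)t^(-17) = 1.15601e-19
  (+)t^(-16) = 1.50282e-18
  (-)t^(-15) = 1.95366e-17
  (+)t^(-14) = 2.53976e-16
  (-)t^(-13) = 3.30169e-15
  (+)t^(-12) = 4.2922e-14
  (-)t^(-11) = 5.57986e-13
  (+)t^(-10) = 7.25382e-12
  (+)t^(-8) = 1.22589e-09
Sum = (1.41715e-28) + (1.8423e-27) + (2.39499e-26) + (3.11348e-25) + (4.04753e-24) + (5.26178e-23) + (6.84032e-22) + (8.89241e-21) + (1.15601e-19) + (1.50282e-18) + (1.95366e-17) + (2.53976e-16) + (3.30169e-15) + (4.2922e-14) + (5.57986e-13) + (7.25382e-12) + (1.22589e-09)
= 1.233753039e-09
Rounded to 6 significant figures: 1.23375e-09

1.23375e-09


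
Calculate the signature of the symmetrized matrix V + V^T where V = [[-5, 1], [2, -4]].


Step 1: V + V^T = [[-10, 3], [3, -8]]
Step 2: trace = -18, det = 71
Step 3: Discriminant = (-18)^2 - 4*71 = 40
Step 4: Eigenvalues: -5.83772, -12.1623
Step 5: Signature = (# positive eigenvalues) - (# negative eigenvalues) = -2

-2


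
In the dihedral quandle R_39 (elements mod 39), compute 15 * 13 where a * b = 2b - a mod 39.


15 * 13 = 2*13 - 15 mod 39
= 26 - 15 mod 39
= 11 mod 39 = 11

11


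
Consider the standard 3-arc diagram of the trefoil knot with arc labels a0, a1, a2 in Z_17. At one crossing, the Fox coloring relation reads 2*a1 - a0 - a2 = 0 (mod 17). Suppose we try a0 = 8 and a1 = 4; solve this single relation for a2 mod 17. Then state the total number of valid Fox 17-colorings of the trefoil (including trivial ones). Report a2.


Step 1: Apply the given crossing relation 2*a1 - a0 - a2 = 0 (mod 17).
  a2 = 2*a1 - a0 mod 17
  a2 = 2*4 - 8 mod 17
  a2 = 8 - 8 mod 17
  a2 = 0 mod 17 = 0
Step 2: The trefoil has determinant 3.
  Number of Fox p-colorings (p prime) is p^2 if p = 3, else p.
  Since 17 does not divide 3, only trivial (constant) colorings exist.
  (So the trial a0 = 8, a1 = 4 with a0 != a1 does NOT extend to a valid coloring of the whole trefoil: the other two crossing relations require 3*(a1 - a0) = 0 (mod 17), which fails.)
  Total colorings = 17
Step 3: a2 = 0, total Fox 17-colorings = 17

0


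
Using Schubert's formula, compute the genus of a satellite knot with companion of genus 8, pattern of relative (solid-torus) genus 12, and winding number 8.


Schubert: g(satellite) = g_rel(pattern) + |winding| * g(companion),
where g_rel(pattern) is the genus of the pattern relative to the solid torus.
= 12 + 8 * 8
= 12 + 64 = 76

76


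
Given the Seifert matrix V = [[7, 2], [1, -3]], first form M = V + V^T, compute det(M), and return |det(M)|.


Step 1: Form V + V^T where V = [[7, 2], [1, -3]]
  V^T = [[7, 1], [2, -3]]
  V + V^T = [[14, 3], [3, -6]]
Step 2: det(V + V^T) = 14*(-6) - 3*3
  = -84 - 9 = -93
Step 3: Knot determinant = |det(V + V^T)| = |-93| = 93

93


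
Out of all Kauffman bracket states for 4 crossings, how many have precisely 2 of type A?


We choose which 2 of 4 crossings get A-smoothings.
C(4, 2) = 4! / (2! * 2!)
= 6

6


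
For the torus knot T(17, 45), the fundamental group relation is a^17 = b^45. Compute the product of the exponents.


The relation is a^17 = b^45.
Product of exponents = 17 * 45
= 765

765


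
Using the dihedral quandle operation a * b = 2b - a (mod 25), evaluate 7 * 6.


7 * 6 = 2*6 - 7 mod 25
= 12 - 7 mod 25
= 5 mod 25 = 5

5


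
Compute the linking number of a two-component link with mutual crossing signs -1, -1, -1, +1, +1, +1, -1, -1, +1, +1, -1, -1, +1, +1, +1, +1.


Step 1: Count positive crossings: 9
Step 2: Count negative crossings: 7
Step 3: Sum of signs = 9 - 7 = 2
Step 4: Linking number = sum/2 = 2/2 = 1

1


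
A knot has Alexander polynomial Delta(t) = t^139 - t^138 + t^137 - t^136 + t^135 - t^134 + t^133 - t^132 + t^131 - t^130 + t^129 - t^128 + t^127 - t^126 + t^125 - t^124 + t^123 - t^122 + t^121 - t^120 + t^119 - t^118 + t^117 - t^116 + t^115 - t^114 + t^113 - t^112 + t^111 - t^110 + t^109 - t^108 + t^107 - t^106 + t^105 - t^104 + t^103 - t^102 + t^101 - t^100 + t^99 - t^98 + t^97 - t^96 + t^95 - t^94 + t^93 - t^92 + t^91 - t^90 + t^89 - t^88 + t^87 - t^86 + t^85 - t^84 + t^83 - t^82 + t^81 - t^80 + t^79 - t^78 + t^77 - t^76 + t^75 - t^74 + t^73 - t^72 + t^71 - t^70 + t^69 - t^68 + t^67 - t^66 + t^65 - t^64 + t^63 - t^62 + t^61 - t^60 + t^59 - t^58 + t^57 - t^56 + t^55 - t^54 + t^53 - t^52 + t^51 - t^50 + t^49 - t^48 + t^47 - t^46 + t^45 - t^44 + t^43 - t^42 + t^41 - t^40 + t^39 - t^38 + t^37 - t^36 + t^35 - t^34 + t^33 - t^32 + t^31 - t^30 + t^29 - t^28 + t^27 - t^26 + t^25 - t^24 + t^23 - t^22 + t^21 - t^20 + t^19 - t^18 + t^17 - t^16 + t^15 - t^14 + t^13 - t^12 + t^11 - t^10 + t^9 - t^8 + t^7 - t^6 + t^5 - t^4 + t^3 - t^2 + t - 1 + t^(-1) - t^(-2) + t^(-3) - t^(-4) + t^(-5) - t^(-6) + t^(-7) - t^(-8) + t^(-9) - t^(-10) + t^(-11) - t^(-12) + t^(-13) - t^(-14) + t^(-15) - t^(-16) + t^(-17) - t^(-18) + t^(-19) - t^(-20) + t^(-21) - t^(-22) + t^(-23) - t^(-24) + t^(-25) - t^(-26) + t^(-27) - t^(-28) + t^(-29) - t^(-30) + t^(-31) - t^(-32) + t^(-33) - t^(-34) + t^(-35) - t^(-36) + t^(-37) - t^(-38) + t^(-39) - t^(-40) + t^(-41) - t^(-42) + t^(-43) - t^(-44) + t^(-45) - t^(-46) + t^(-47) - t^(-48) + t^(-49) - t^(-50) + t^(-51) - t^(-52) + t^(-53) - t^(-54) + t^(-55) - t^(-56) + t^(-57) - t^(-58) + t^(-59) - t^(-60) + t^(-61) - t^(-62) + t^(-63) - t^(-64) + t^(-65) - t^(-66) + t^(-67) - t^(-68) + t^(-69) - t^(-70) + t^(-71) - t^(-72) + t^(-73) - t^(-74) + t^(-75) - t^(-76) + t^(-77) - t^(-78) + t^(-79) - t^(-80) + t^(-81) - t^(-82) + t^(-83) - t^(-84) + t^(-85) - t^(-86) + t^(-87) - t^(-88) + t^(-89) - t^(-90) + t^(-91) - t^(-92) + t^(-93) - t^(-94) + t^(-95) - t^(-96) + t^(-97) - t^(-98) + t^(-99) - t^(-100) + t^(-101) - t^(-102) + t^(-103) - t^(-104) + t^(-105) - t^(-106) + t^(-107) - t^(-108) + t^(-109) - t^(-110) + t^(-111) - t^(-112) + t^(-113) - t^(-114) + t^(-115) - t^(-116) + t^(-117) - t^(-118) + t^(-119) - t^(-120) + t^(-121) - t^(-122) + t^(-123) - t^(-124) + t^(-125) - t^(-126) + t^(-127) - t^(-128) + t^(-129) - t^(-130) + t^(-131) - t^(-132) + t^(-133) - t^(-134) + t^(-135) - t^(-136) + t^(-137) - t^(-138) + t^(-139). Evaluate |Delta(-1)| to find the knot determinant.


Step 1: The polynomial has 279 terms with alternating signs, exponents from 139 down to -139.
Step 2: Substitute t = -1. The i-th term has coefficient (-1)^i and exponent (m-i),
  so its value is (-1)^i * (-1)^(m-i) = (-1)^m = -1 for every i.
Step 3: All 279 terms equal -1, so Delta(-1) = 279 * (-1) = -279
Step 4: |Delta(-1)| = 279

279


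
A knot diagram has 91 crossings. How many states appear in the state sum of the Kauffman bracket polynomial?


Each crossing contributes 2 choices (A-smoothing or B-smoothing).
Total states = 2^91 = 2475880078570760549798248448

2475880078570760549798248448


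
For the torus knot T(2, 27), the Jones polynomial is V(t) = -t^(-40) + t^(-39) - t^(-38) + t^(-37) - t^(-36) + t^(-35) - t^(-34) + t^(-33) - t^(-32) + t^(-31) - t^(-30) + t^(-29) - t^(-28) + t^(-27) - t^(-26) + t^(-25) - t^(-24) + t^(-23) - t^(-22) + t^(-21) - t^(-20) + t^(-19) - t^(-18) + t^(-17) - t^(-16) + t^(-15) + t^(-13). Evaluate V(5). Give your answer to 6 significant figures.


Substituting t = 5 into V(t) = -t^(-40) + t^(-39) - t^(-38) + t^(-37) - t^(-36) + t^(-35) - t^(-34) + t^(-33) - t^(-32) + t^(-31) - t^(-30) + t^(-29) - t^(-28) + t^(-27) - t^(-26) + t^(-25) - t^(-24) + t^(-23) - t^(-22) + t^(-21) - t^(-20) + t^(-19) - t^(-18) + t^(-17) - t^(-16) + t^(-15) + t^(-13):
  (-)t^(-40) = -1.09951e-28
  (+)t^(-39) = 5.49756e-28
  (-)t^(-38) = -2.74878e-27
  (+)t^(-37) = 1.37439e-26
  (-)t^(-36) = -6.87195e-26
  (+)t^(-35) = 3.43597e-25
  (-)t^(-34) = -1.71799e-24
  (+)t^(-33) = 8.58993e-24
  (-)t^(-32) = -4.29497e-23
  (+)t^(-31) = 2.14748e-22
  (-)t^(-30) = -1.07374e-21
  (+)t^(-29) = 5.36871e-21
  (-)t^(-28) = -2.68435e-20
  (+)t^(-27) = 1.34218e-19
  (-)t^(-26) = -6.71089e-19
  (+)t^(-25) = 3.35544e-18
  (-)t^(-24) = -1.67772e-17
  (+)t^(-23) = 8.38861e-17
  (-)t^(-22) = -4.1943e-16
  (+)t^(-21) = 2.09715e-15
  (-)t^(-20) = -1.04858e-14
  (+)t^(-19) = 5.24288e-14
  (-)t^(-18) = -2.62144e-13
  (+)t^(-17) = 1.31072e-12
  (-)t^(-16) = -6.5536e-12
  (+)t^(-15) = 3.2768e-11
  (+)t^(-13) = 8.192e-10
Sum = (-1.09951e-28) + (5.49756e-28) + (-2.74878e-27) + (1.37439e-26) + (-6.87195e-26) + (3.43597e-25) + (-1.71799e-24) + (8.58993e-24) + (-4.29497e-23) + (2.14748e-22) + (-1.07374e-21) + (5.36871e-21) + (-2.68435e-20) + (1.34218e-19) + (-6.71089e-19) + (3.35544e-18) + (-1.67772e-17) + (8.38861e-17) + (-4.1943e-16) + (2.09715e-15) + (-1.04858e-14) + (5.24288e-14) + (-2.62144e-13) + (1.31072e-12) + (-6.5536e-12) + (3.2768e-11) + (8.192e-10)
= 8.465066667e-10
Rounded to 6 significant figures: 8.46507e-10

8.46507e-10


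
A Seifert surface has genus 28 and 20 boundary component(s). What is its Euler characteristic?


chi = 2 - 2g - b
= 2 - 2*28 - 20
= 2 - 56 - 20 = -74

-74


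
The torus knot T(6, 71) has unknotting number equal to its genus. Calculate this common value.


For a torus knot T(p,q), both the unknotting number and genus equal (p-1)(q-1)/2.
= (6-1)(71-1)/2
= 5*70/2
= 350/2 = 175

175


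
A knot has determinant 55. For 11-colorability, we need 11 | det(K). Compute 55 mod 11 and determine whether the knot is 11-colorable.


Step 1: A knot is p-colorable if and only if p divides its determinant.
Step 2: Compute 55 mod 11.
55 = 5 * 11 + 0
Step 3: 55 mod 11 = 0
Step 4: The knot is 11-colorable: yes

0


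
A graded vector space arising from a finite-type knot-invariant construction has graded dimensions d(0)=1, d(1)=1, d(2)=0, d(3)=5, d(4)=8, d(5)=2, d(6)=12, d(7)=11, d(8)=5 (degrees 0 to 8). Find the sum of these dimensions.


Total dimension = d(0) + d(1) + ... + d(8)
= 1 + 1 + 0 + 5 + 8 + 2 + 12 + 11 + 5
= 45

45


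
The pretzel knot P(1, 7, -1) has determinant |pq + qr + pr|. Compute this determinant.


Step 1: Compute pq + qr + pr.
pq = 1*7 = 7
qr = 7*(-1) = -7
pr = 1*(-1) = -1
pq + qr + pr = 7 + (-7) + (-1) = -1
Step 2: Take absolute value.
det(P(1,7,-1)) = |-1| = 1

1


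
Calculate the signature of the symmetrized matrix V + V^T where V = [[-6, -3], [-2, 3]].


Step 1: V + V^T = [[-12, -5], [-5, 6]]
Step 2: trace = -6, det = -97
Step 3: Discriminant = (-6)^2 - 4*(-97) = 424
Step 4: Eigenvalues: 7.29563, -13.2956
Step 5: Signature = (# positive eigenvalues) - (# negative eigenvalues) = 0

0


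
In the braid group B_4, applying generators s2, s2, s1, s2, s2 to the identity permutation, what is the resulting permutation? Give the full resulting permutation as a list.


Starting with identity [1, 2, 3, 4].
Apply generators in sequence:
  After s2: [1, 3, 2, 4]
  After s2: [1, 2, 3, 4]
  After s1: [2, 1, 3, 4]
  After s2: [2, 3, 1, 4]
  After s2: [2, 1, 3, 4]
Final permutation: [2, 1, 3, 4]

[2, 1, 3, 4]


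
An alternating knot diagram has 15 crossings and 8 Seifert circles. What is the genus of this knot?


For alternating knots, g = (c - s + 1)/2.
= (15 - 8 + 1)/2
= 8/2 = 4

4


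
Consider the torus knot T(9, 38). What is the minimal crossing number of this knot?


For a torus knot T(p, q) with gcd(p,q)=1,
the crossing number is min(p*(q-1), q*(p-1)).
p*(q-1) = 9*37 = 333
q*(p-1) = 38*8 = 304
min(333, 304) = 304

304


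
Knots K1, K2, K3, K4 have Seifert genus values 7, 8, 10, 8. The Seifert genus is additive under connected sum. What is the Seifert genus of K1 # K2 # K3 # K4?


The Seifert genus is additive under connected sum.
Seifert genus(K1 # K2 # K3 # K4) = (7) + (8) + (10) + (8)
= 33

33


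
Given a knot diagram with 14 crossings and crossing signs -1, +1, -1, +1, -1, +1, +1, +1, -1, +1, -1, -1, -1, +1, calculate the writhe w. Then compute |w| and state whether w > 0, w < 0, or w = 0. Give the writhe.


Step 1: Count positive crossings (+1).
Positive crossings: 7
Step 2: Count negative crossings (-1).
Negative crossings: 7
Step 3: Writhe = (positive) - (negative)
w = 7 - 7 = 0
Step 4: |w| = 0, and w is zero

0


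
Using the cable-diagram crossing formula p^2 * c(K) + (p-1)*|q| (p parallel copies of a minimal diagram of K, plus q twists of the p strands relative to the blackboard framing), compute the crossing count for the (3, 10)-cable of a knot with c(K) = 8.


Step 1: Each of the c(K) crossings of the companion diagram becomes p*p = p^2 crossings among the p parallel strands, and each of the |q| twists s_1 s_2 ... s_(p-1) adds (p-1) crossings.
  Crossings = p^2 * c(K) + (p-1)*|q|
Step 2: = 3^2 * 8 + (3-1)*10
Step 3: = 9*8 + 2*10
Step 4: = 72 + 20 = 92

92


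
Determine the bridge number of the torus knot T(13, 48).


The bridge number of T(p,q) is min(p,q).
min(13, 48) = 13

13


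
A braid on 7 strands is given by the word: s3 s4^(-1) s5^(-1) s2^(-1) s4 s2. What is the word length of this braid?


The word length counts the number of generators (including inverses).
Listing each generator: s3, s4^(-1), s5^(-1), s2^(-1), s4, s2
There are 6 generators in this braid word.

6


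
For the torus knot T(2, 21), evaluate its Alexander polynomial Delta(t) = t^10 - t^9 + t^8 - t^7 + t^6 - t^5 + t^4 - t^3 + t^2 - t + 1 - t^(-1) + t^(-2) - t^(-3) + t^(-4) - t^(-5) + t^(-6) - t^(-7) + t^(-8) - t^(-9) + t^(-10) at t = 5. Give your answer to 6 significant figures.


Substituting t = 5 into Delta(t) = t^10 - t^9 + t^8 - t^7 + t^6 - t^5 + t^4 - t^3 + t^2 - t + 1 - t^(-1) + t^(-2) - t^(-3) + t^(-4) - t^(-5) + t^(-6) - t^(-7) + t^(-8) - t^(-9) + t^(-10):
Term values: (9765625) + (-1953125) + (390625) + (-78125) + (15625) + (-3125) + (625) + (-125) + (25) + (-5) + (1) + (-0.2) + (0.04) + (-0.008) + (0.0016) + (-0.00032) + (6.4e-05) + (-1.28e-05) + (2.56e-06) + (-5.12e-07) + (1.024e-07)
Sum = 8138020.833
Rounded to 6 significant figures: 8.13802e+06

8.13802e+06


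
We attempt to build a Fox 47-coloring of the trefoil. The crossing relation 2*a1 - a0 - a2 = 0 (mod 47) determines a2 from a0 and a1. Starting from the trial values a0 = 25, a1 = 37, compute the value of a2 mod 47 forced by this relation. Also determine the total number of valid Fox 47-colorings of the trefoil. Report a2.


Step 1: Apply the given crossing relation 2*a1 - a0 - a2 = 0 (mod 47).
  a2 = 2*a1 - a0 mod 47
  a2 = 2*37 - 25 mod 47
  a2 = 74 - 25 mod 47
  a2 = 49 mod 47 = 2
Step 2: The trefoil has determinant 3.
  Number of Fox p-colorings (p prime) is p^2 if p = 3, else p.
  Since 47 does not divide 3, only trivial (constant) colorings exist.
  (So the trial a0 = 25, a1 = 37 with a0 != a1 does NOT extend to a valid coloring of the whole trefoil: the other two crossing relations require 3*(a1 - a0) = 0 (mod 47), which fails.)
  Total colorings = 47
Step 3: a2 = 2, total Fox 47-colorings = 47

2


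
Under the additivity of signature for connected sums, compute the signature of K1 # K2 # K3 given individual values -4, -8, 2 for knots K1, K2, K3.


The signature is additive under connected sum.
signature(K1 # K2 # K3) = (-4) + (-8) + (2)
= -10

-10


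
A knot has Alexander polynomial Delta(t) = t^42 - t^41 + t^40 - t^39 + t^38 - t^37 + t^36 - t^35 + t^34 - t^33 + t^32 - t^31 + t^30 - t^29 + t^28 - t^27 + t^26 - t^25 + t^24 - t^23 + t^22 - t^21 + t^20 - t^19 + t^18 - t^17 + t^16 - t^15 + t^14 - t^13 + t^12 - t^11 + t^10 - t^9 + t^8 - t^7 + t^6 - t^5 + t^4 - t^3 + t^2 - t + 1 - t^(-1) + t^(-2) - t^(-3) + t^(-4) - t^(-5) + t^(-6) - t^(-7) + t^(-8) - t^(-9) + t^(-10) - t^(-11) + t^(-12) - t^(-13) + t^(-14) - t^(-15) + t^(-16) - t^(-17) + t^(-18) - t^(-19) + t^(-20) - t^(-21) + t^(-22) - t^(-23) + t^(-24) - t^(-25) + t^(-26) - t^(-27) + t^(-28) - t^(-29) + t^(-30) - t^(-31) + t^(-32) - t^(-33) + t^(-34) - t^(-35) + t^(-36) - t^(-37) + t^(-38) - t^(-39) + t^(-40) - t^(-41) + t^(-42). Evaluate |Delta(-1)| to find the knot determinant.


Step 1: The polynomial has 85 terms with alternating signs, exponents from 42 down to -42.
Step 2: Substitute t = -1. The i-th term has coefficient (-1)^i and exponent (m-i),
  so its value is (-1)^i * (-1)^(m-i) = (-1)^m = 1 for every i.
Step 3: All 85 terms equal 1, so Delta(-1) = 85 * (1) = 85
Step 4: |Delta(-1)| = 85

85


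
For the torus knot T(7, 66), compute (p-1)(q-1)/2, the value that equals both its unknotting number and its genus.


For a torus knot T(p,q), both the unknotting number and genus equal (p-1)(q-1)/2.
= (7-1)(66-1)/2
= 6*65/2
= 390/2 = 195

195


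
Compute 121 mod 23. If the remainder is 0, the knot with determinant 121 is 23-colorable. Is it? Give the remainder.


Step 1: A knot is p-colorable if and only if p divides its determinant.
Step 2: Compute 121 mod 23.
121 = 5 * 23 + 6
Step 3: 121 mod 23 = 6
Step 4: The knot is 23-colorable: no

6


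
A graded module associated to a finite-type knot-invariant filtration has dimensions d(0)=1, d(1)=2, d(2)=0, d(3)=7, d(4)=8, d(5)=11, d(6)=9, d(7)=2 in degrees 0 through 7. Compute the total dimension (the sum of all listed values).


Total dimension = d(0) + d(1) + ... + d(7)
= 1 + 2 + 0 + 7 + 8 + 11 + 9 + 2
= 40

40


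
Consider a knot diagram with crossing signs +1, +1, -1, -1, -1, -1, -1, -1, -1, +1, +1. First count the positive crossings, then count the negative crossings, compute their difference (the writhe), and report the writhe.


Step 1: Count positive crossings (+1).
Positive crossings: 4
Step 2: Count negative crossings (-1).
Negative crossings: 7
Step 3: Writhe = (positive) - (negative)
w = 4 - 7 = -3
Step 4: |w| = 3, and w is negative

-3


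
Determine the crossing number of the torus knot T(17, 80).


For a torus knot T(p, q) with gcd(p,q)=1,
the crossing number is min(p*(q-1), q*(p-1)).
p*(q-1) = 17*79 = 1343
q*(p-1) = 80*16 = 1280
min(1343, 1280) = 1280

1280


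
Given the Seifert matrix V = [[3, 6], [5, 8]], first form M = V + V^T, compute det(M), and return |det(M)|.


Step 1: Form V + V^T where V = [[3, 6], [5, 8]]
  V^T = [[3, 5], [6, 8]]
  V + V^T = [[6, 11], [11, 16]]
Step 2: det(V + V^T) = 6*16 - 11*11
  = 96 - 121 = -25
Step 3: Knot determinant = |det(V + V^T)| = |-25| = 25

25


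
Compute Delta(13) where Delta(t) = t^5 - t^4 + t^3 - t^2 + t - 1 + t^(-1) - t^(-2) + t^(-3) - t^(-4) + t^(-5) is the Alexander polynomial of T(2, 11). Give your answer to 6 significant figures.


Substituting t = 13 into Delta(t) = t^5 - t^4 + t^3 - t^2 + t - 1 + t^(-1) - t^(-2) + t^(-3) - t^(-4) + t^(-5):
Term values: (371293) + (-28561) + (2197) + (-169) + (13) + (-1) + (0.0769231) + (-0.00591716) + (0.000455166) + (-3.50128e-05) + (2.69329e-06)
Sum = 344772.0714
Rounded to 6 significant figures: 344772

344772


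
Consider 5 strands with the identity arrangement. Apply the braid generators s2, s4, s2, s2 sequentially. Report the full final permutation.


Starting with identity [1, 2, 3, 4, 5].
Apply generators in sequence:
  After s2: [1, 3, 2, 4, 5]
  After s4: [1, 3, 2, 5, 4]
  After s2: [1, 2, 3, 5, 4]
  After s2: [1, 3, 2, 5, 4]
Final permutation: [1, 3, 2, 5, 4]

[1, 3, 2, 5, 4]


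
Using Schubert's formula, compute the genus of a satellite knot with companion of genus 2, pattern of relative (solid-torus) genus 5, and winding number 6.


Schubert: g(satellite) = g_rel(pattern) + |winding| * g(companion),
where g_rel(pattern) is the genus of the pattern relative to the solid torus.
= 5 + 6 * 2
= 5 + 12 = 17

17


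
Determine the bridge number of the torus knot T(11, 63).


The bridge number of T(p,q) is min(p,q).
min(11, 63) = 11

11


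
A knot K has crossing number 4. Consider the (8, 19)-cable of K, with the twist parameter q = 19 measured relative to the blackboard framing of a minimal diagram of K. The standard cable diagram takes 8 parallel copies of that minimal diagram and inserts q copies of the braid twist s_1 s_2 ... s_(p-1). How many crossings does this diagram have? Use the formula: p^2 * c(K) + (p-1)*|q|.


Step 1: Each of the c(K) crossings of the companion diagram becomes p*p = p^2 crossings among the p parallel strands, and each of the |q| twists s_1 s_2 ... s_(p-1) adds (p-1) crossings.
  Crossings = p^2 * c(K) + (p-1)*|q|
Step 2: = 8^2 * 4 + (8-1)*19
Step 3: = 64*4 + 7*19
Step 4: = 256 + 133 = 389

389


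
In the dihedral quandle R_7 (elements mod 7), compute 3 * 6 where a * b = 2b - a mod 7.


3 * 6 = 2*6 - 3 mod 7
= 12 - 3 mod 7
= 9 mod 7 = 2

2


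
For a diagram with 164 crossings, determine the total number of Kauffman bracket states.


Each crossing contributes 2 choices (A-smoothing or B-smoothing).
Total states = 2^164 = 23384026197294446691258957323460528314494920687616

23384026197294446691258957323460528314494920687616


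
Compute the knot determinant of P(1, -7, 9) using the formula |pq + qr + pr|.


Step 1: Compute pq + qr + pr.
pq = 1*(-7) = -7
qr = (-7)*9 = -63
pr = 1*9 = 9
pq + qr + pr = -7 + (-63) + 9 = -61
Step 2: Take absolute value.
det(P(1,-7,9)) = |-61| = 61

61


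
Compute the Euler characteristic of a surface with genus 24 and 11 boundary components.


chi = 2 - 2g - b
= 2 - 2*24 - 11
= 2 - 48 - 11 = -57

-57


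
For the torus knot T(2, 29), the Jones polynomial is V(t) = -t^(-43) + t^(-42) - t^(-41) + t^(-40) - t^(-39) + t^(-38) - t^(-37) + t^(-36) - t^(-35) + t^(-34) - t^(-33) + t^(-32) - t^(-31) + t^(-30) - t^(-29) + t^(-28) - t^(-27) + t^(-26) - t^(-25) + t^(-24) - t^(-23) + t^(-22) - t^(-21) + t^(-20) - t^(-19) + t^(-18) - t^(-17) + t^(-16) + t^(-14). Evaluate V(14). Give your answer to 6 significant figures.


Substituting t = 14 into V(t) = -t^(-43) + t^(-42) - t^(-41) + t^(-40) - t^(-39) + t^(-38) - t^(-37) + t^(-36) - t^(-35) + t^(-34) - t^(-33) + t^(-32) - t^(-31) + t^(-30) - t^(-29) + t^(-28) - t^(-27) + t^(-26) - t^(-25) + t^(-24) - t^(-23) + t^(-22) - t^(-21) + t^(-20) - t^(-19) + t^(-18) - t^(-17) + t^(-16) + t^(-14):
  (-)t^(-43) = -5.20588e-50
  (+)t^(-42) = 7.28824e-49
  (-)t^(-41) = -1.02035e-47
  (+)t^(-40) = 1.42849e-46
  (-)t^(-39) = -1.99989e-45
  (+)t^(-38) = 2.79985e-44
  (-)t^(-37) = -3.91979e-43
  (+)t^(-36) = 5.4877e-42
  (-)t^(-35) = -7.68279e-41
  (+)t^(-34) = 1.07559e-39
  (-)t^(-33) = -1.50583e-38
  (+)t^(-32) = 2.10816e-37
  (-)t^(-31) = -2.95142e-36
  (+)t^(-30) = 4.13199e-35
  (-)t^(-29) = -5.78478e-34
  (+)t^(-28) = 8.09869e-33
  (-)t^(-27) = -1.13382e-31
  (+)t^(-26) = 1.58734e-30
  (-)t^(-25) = -2.22228e-29
  (+)t^(-24) = 3.11119e-28
  (-)t^(-23) = -4.35567e-27
  (+)t^(-22) = 6.09794e-26
  (-)t^(-21) = -8.53712e-25
  (+)t^(-20) = 1.1952e-23
  (-)t^(-19) = -1.67327e-22
  (+)t^(-18) = 2.34258e-21
  (-)t^(-17) = -3.27962e-20
  (+)t^(-16) = 4.59147e-19
  (+)t^(-14) = 8.99927e-17
Sum = (-5.20588e-50) + (7.28824e-49) + (-1.02035e-47) + (1.42849e-46) + (-1.99989e-45) + (2.79985e-44) + (-3.91979e-43) + (5.4877e-42) + (-7.68279e-41) + (1.07559e-39) + (-1.50583e-38) + (2.10816e-37) + (-2.95142e-36) + (4.13199e-35) + (-5.78478e-34) + (8.09869e-33) + (-1.13382e-31) + (1.58734e-30) + (-2.22228e-29) + (3.11119e-28) + (-4.35567e-27) + (6.09794e-26) + (-8.53712e-25) + (1.1952e-23) + (-1.67327e-22) + (2.34258e-21) + (-3.27962e-20) + (4.59147e-19) + (8.99927e-17)
= 9.042128218e-17
Rounded to 6 significant figures: 9.04213e-17

9.04213e-17


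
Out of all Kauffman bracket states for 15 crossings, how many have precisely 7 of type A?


We choose which 7 of 15 crossings get A-smoothings.
C(15, 7) = 15! / (7! * 8!)
= 6435

6435


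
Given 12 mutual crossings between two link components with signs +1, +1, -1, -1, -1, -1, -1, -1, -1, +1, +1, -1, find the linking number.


Step 1: Count positive crossings: 4
Step 2: Count negative crossings: 8
Step 3: Sum of signs = 4 - 8 = -4
Step 4: Linking number = sum/2 = -4/2 = -2

-2
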